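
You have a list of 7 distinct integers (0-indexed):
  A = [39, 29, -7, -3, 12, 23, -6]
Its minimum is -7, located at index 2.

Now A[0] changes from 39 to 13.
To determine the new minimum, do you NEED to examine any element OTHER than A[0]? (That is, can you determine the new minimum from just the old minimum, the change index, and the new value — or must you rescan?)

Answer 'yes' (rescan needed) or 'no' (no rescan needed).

Old min = -7 at index 2
Change at index 0: 39 -> 13
Index 0 was NOT the min. New min = min(-7, 13). No rescan of other elements needed.
Needs rescan: no

Answer: no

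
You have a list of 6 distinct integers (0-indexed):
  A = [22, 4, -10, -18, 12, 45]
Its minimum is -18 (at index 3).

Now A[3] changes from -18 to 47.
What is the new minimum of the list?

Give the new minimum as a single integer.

Answer: -10

Derivation:
Old min = -18 (at index 3)
Change: A[3] -18 -> 47
Changed element WAS the min. Need to check: is 47 still <= all others?
  Min of remaining elements: -10
  New min = min(47, -10) = -10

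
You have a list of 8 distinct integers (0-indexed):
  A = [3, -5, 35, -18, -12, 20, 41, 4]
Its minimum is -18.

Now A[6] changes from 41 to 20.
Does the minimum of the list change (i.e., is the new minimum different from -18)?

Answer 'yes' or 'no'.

Answer: no

Derivation:
Old min = -18
Change: A[6] 41 -> 20
Changed element was NOT the min; min changes only if 20 < -18.
New min = -18; changed? no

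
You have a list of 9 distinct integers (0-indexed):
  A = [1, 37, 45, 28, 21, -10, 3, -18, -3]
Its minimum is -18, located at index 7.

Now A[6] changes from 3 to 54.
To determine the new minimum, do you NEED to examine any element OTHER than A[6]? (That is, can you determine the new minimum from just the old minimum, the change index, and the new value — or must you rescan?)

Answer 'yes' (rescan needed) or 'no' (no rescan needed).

Answer: no

Derivation:
Old min = -18 at index 7
Change at index 6: 3 -> 54
Index 6 was NOT the min. New min = min(-18, 54). No rescan of other elements needed.
Needs rescan: no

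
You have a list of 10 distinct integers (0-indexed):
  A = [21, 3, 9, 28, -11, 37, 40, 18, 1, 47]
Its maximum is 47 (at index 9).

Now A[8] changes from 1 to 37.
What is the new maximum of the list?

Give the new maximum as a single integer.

Answer: 47

Derivation:
Old max = 47 (at index 9)
Change: A[8] 1 -> 37
Changed element was NOT the old max.
  New max = max(old_max, new_val) = max(47, 37) = 47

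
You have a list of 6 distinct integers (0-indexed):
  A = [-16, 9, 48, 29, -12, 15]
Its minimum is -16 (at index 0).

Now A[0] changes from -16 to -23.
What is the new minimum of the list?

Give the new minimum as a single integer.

Old min = -16 (at index 0)
Change: A[0] -16 -> -23
Changed element WAS the min. Need to check: is -23 still <= all others?
  Min of remaining elements: -12
  New min = min(-23, -12) = -23

Answer: -23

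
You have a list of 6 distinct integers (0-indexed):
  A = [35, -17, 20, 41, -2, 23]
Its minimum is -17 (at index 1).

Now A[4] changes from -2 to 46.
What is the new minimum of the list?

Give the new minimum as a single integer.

Old min = -17 (at index 1)
Change: A[4] -2 -> 46
Changed element was NOT the old min.
  New min = min(old_min, new_val) = min(-17, 46) = -17

Answer: -17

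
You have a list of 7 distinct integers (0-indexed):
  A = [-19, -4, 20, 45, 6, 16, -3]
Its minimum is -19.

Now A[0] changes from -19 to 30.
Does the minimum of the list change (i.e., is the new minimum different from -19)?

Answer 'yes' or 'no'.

Answer: yes

Derivation:
Old min = -19
Change: A[0] -19 -> 30
Changed element was the min; new min must be rechecked.
New min = -4; changed? yes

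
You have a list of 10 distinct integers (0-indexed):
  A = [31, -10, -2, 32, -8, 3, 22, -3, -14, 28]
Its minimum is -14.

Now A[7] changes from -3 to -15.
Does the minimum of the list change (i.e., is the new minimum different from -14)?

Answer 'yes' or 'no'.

Old min = -14
Change: A[7] -3 -> -15
Changed element was NOT the min; min changes only if -15 < -14.
New min = -15; changed? yes

Answer: yes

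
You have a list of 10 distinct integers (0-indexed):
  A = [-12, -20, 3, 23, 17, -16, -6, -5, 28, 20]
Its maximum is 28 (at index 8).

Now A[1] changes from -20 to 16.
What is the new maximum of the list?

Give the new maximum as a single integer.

Answer: 28

Derivation:
Old max = 28 (at index 8)
Change: A[1] -20 -> 16
Changed element was NOT the old max.
  New max = max(old_max, new_val) = max(28, 16) = 28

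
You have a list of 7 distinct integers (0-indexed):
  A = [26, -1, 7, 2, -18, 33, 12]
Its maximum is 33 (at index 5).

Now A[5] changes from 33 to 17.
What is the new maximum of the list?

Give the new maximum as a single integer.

Old max = 33 (at index 5)
Change: A[5] 33 -> 17
Changed element WAS the max -> may need rescan.
  Max of remaining elements: 26
  New max = max(17, 26) = 26

Answer: 26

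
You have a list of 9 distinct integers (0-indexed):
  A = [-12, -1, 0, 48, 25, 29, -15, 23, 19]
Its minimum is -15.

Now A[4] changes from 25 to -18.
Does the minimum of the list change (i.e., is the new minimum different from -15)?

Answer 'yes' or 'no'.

Answer: yes

Derivation:
Old min = -15
Change: A[4] 25 -> -18
Changed element was NOT the min; min changes only if -18 < -15.
New min = -18; changed? yes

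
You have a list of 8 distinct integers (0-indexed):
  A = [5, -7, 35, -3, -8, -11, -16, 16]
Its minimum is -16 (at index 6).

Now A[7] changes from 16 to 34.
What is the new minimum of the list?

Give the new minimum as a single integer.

Answer: -16

Derivation:
Old min = -16 (at index 6)
Change: A[7] 16 -> 34
Changed element was NOT the old min.
  New min = min(old_min, new_val) = min(-16, 34) = -16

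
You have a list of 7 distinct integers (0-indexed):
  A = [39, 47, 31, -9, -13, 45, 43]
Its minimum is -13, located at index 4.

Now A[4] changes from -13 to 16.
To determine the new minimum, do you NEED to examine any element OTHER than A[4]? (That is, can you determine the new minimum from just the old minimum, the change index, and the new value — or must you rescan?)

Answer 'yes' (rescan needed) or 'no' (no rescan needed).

Old min = -13 at index 4
Change at index 4: -13 -> 16
Index 4 WAS the min and new value 16 > old min -13. Must rescan other elements to find the new min.
Needs rescan: yes

Answer: yes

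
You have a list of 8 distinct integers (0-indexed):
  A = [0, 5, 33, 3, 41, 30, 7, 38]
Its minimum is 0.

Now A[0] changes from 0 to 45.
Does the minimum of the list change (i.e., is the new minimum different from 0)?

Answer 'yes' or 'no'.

Old min = 0
Change: A[0] 0 -> 45
Changed element was the min; new min must be rechecked.
New min = 3; changed? yes

Answer: yes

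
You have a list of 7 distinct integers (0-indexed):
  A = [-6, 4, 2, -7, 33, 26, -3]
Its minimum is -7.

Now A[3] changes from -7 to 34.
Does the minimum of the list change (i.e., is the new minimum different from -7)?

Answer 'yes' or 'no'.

Old min = -7
Change: A[3] -7 -> 34
Changed element was the min; new min must be rechecked.
New min = -6; changed? yes

Answer: yes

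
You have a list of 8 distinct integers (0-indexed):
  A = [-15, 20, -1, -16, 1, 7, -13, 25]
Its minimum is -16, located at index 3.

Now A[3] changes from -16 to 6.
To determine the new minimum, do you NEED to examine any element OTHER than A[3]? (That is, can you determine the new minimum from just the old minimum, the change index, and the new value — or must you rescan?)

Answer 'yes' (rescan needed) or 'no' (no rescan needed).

Answer: yes

Derivation:
Old min = -16 at index 3
Change at index 3: -16 -> 6
Index 3 WAS the min and new value 6 > old min -16. Must rescan other elements to find the new min.
Needs rescan: yes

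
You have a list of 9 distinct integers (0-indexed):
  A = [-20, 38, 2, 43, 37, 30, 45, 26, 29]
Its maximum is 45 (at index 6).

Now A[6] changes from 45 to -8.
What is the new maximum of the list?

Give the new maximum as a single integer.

Old max = 45 (at index 6)
Change: A[6] 45 -> -8
Changed element WAS the max -> may need rescan.
  Max of remaining elements: 43
  New max = max(-8, 43) = 43

Answer: 43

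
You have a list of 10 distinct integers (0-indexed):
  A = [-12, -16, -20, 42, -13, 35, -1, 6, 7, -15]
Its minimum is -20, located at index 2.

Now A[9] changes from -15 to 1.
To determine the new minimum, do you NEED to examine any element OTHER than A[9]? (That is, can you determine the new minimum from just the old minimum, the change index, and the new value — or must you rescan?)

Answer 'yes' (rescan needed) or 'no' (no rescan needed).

Answer: no

Derivation:
Old min = -20 at index 2
Change at index 9: -15 -> 1
Index 9 was NOT the min. New min = min(-20, 1). No rescan of other elements needed.
Needs rescan: no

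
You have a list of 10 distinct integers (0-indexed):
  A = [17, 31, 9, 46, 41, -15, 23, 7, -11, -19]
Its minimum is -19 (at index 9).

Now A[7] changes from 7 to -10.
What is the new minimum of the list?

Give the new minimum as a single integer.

Answer: -19

Derivation:
Old min = -19 (at index 9)
Change: A[7] 7 -> -10
Changed element was NOT the old min.
  New min = min(old_min, new_val) = min(-19, -10) = -19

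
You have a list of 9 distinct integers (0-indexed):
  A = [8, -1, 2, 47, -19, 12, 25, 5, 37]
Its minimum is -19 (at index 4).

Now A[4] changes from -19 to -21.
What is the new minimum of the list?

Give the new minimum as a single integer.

Old min = -19 (at index 4)
Change: A[4] -19 -> -21
Changed element WAS the min. Need to check: is -21 still <= all others?
  Min of remaining elements: -1
  New min = min(-21, -1) = -21

Answer: -21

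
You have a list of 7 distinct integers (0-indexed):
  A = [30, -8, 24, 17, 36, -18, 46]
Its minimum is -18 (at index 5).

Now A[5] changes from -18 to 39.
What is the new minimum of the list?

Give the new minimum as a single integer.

Answer: -8

Derivation:
Old min = -18 (at index 5)
Change: A[5] -18 -> 39
Changed element WAS the min. Need to check: is 39 still <= all others?
  Min of remaining elements: -8
  New min = min(39, -8) = -8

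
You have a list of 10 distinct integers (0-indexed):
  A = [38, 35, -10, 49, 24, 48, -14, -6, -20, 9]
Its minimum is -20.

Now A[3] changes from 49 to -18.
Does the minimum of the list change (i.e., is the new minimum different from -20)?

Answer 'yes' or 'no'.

Old min = -20
Change: A[3] 49 -> -18
Changed element was NOT the min; min changes only if -18 < -20.
New min = -20; changed? no

Answer: no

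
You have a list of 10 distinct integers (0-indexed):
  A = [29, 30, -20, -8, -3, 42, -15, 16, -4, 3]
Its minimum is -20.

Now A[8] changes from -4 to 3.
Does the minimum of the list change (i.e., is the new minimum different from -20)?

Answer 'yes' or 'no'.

Answer: no

Derivation:
Old min = -20
Change: A[8] -4 -> 3
Changed element was NOT the min; min changes only if 3 < -20.
New min = -20; changed? no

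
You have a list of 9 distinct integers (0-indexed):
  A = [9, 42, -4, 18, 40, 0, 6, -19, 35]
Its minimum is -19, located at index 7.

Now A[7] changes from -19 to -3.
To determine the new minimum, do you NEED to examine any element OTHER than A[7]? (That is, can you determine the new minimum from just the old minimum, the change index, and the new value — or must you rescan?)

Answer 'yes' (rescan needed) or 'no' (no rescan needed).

Old min = -19 at index 7
Change at index 7: -19 -> -3
Index 7 WAS the min and new value -3 > old min -19. Must rescan other elements to find the new min.
Needs rescan: yes

Answer: yes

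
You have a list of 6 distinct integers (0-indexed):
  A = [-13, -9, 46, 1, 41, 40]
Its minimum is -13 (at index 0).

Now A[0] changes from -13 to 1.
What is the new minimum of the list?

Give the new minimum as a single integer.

Answer: -9

Derivation:
Old min = -13 (at index 0)
Change: A[0] -13 -> 1
Changed element WAS the min. Need to check: is 1 still <= all others?
  Min of remaining elements: -9
  New min = min(1, -9) = -9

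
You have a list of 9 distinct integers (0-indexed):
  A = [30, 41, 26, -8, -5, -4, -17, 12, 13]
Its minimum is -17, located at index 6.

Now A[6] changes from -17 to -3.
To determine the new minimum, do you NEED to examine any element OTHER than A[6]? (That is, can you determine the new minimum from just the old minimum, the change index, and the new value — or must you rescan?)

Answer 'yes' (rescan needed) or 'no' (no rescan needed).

Answer: yes

Derivation:
Old min = -17 at index 6
Change at index 6: -17 -> -3
Index 6 WAS the min and new value -3 > old min -17. Must rescan other elements to find the new min.
Needs rescan: yes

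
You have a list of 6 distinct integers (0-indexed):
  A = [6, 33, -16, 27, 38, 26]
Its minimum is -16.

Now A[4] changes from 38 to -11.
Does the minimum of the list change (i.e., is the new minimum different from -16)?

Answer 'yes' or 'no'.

Old min = -16
Change: A[4] 38 -> -11
Changed element was NOT the min; min changes only if -11 < -16.
New min = -16; changed? no

Answer: no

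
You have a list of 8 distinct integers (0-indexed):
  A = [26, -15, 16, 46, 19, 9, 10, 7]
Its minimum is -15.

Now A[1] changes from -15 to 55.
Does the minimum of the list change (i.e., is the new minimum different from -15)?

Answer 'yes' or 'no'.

Old min = -15
Change: A[1] -15 -> 55
Changed element was the min; new min must be rechecked.
New min = 7; changed? yes

Answer: yes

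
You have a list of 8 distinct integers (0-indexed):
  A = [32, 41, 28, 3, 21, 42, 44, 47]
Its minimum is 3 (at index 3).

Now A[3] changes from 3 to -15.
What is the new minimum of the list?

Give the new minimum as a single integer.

Old min = 3 (at index 3)
Change: A[3] 3 -> -15
Changed element WAS the min. Need to check: is -15 still <= all others?
  Min of remaining elements: 21
  New min = min(-15, 21) = -15

Answer: -15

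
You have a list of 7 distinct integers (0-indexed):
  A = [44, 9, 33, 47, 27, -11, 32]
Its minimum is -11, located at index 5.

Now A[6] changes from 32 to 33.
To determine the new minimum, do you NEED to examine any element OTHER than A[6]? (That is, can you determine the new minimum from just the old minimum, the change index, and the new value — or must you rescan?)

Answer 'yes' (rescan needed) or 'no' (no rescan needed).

Old min = -11 at index 5
Change at index 6: 32 -> 33
Index 6 was NOT the min. New min = min(-11, 33). No rescan of other elements needed.
Needs rescan: no

Answer: no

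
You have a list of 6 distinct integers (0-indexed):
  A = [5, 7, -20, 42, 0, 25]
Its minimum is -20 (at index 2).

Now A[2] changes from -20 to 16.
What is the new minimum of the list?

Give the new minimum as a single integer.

Answer: 0

Derivation:
Old min = -20 (at index 2)
Change: A[2] -20 -> 16
Changed element WAS the min. Need to check: is 16 still <= all others?
  Min of remaining elements: 0
  New min = min(16, 0) = 0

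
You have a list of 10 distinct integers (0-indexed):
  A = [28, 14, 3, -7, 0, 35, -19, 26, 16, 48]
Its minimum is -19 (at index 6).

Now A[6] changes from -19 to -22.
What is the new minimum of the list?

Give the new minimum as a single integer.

Old min = -19 (at index 6)
Change: A[6] -19 -> -22
Changed element WAS the min. Need to check: is -22 still <= all others?
  Min of remaining elements: -7
  New min = min(-22, -7) = -22

Answer: -22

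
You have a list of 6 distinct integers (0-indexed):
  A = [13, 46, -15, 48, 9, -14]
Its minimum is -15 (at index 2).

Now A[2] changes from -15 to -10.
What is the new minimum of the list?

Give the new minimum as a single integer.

Old min = -15 (at index 2)
Change: A[2] -15 -> -10
Changed element WAS the min. Need to check: is -10 still <= all others?
  Min of remaining elements: -14
  New min = min(-10, -14) = -14

Answer: -14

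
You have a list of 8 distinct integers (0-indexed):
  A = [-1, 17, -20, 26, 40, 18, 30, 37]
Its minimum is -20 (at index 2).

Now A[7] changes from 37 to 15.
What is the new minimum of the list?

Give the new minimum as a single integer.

Old min = -20 (at index 2)
Change: A[7] 37 -> 15
Changed element was NOT the old min.
  New min = min(old_min, new_val) = min(-20, 15) = -20

Answer: -20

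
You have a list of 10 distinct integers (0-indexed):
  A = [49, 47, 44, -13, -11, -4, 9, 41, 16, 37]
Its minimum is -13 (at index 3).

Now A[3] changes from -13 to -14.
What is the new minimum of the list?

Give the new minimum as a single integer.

Answer: -14

Derivation:
Old min = -13 (at index 3)
Change: A[3] -13 -> -14
Changed element WAS the min. Need to check: is -14 still <= all others?
  Min of remaining elements: -11
  New min = min(-14, -11) = -14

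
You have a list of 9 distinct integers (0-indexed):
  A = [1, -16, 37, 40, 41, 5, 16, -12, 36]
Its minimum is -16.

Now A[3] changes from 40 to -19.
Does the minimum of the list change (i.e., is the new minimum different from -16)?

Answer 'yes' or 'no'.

Answer: yes

Derivation:
Old min = -16
Change: A[3] 40 -> -19
Changed element was NOT the min; min changes only if -19 < -16.
New min = -19; changed? yes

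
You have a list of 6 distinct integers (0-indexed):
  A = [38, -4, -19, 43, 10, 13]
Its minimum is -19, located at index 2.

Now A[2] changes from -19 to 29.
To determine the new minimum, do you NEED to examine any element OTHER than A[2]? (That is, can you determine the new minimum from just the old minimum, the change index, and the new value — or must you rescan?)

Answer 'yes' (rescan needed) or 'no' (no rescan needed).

Answer: yes

Derivation:
Old min = -19 at index 2
Change at index 2: -19 -> 29
Index 2 WAS the min and new value 29 > old min -19. Must rescan other elements to find the new min.
Needs rescan: yes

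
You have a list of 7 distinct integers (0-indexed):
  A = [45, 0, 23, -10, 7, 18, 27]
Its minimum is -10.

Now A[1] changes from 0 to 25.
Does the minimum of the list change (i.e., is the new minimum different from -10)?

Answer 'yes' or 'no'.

Answer: no

Derivation:
Old min = -10
Change: A[1] 0 -> 25
Changed element was NOT the min; min changes only if 25 < -10.
New min = -10; changed? no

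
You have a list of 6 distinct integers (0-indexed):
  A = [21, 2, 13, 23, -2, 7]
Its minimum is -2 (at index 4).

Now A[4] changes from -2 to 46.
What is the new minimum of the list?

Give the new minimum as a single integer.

Old min = -2 (at index 4)
Change: A[4] -2 -> 46
Changed element WAS the min. Need to check: is 46 still <= all others?
  Min of remaining elements: 2
  New min = min(46, 2) = 2

Answer: 2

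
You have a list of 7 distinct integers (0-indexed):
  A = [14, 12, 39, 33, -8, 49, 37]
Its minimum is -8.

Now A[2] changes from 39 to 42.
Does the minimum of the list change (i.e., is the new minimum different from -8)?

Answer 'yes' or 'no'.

Old min = -8
Change: A[2] 39 -> 42
Changed element was NOT the min; min changes only if 42 < -8.
New min = -8; changed? no

Answer: no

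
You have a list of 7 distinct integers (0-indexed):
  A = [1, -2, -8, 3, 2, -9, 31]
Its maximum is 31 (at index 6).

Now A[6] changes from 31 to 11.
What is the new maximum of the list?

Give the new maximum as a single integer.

Old max = 31 (at index 6)
Change: A[6] 31 -> 11
Changed element WAS the max -> may need rescan.
  Max of remaining elements: 3
  New max = max(11, 3) = 11

Answer: 11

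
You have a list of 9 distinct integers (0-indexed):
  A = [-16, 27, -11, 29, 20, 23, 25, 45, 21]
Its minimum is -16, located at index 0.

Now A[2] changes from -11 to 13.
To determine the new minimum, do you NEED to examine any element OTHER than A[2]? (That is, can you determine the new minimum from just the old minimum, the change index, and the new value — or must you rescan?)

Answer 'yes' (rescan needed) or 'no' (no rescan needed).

Answer: no

Derivation:
Old min = -16 at index 0
Change at index 2: -11 -> 13
Index 2 was NOT the min. New min = min(-16, 13). No rescan of other elements needed.
Needs rescan: no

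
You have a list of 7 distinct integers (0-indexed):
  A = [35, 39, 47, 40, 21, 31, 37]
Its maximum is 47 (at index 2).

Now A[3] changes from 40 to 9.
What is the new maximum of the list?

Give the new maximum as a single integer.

Old max = 47 (at index 2)
Change: A[3] 40 -> 9
Changed element was NOT the old max.
  New max = max(old_max, new_val) = max(47, 9) = 47

Answer: 47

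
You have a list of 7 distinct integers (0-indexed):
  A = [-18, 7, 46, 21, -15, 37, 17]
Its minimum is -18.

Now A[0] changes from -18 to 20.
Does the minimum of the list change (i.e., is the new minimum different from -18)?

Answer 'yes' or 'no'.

Old min = -18
Change: A[0] -18 -> 20
Changed element was the min; new min must be rechecked.
New min = -15; changed? yes

Answer: yes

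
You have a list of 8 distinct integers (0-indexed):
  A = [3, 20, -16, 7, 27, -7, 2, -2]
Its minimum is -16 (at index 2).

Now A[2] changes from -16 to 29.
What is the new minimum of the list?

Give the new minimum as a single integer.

Old min = -16 (at index 2)
Change: A[2] -16 -> 29
Changed element WAS the min. Need to check: is 29 still <= all others?
  Min of remaining elements: -7
  New min = min(29, -7) = -7

Answer: -7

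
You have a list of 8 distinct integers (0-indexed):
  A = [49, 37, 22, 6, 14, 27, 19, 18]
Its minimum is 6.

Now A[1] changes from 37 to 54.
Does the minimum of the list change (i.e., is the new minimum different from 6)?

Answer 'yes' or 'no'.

Answer: no

Derivation:
Old min = 6
Change: A[1] 37 -> 54
Changed element was NOT the min; min changes only if 54 < 6.
New min = 6; changed? no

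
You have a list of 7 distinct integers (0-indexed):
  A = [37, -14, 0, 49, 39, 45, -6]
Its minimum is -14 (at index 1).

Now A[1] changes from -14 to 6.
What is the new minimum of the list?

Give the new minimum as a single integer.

Old min = -14 (at index 1)
Change: A[1] -14 -> 6
Changed element WAS the min. Need to check: is 6 still <= all others?
  Min of remaining elements: -6
  New min = min(6, -6) = -6

Answer: -6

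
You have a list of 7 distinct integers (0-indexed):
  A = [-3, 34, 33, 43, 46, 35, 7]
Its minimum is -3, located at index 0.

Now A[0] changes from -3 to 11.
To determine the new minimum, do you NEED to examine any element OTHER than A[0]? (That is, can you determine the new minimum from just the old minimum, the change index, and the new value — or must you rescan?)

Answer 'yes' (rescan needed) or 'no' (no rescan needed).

Old min = -3 at index 0
Change at index 0: -3 -> 11
Index 0 WAS the min and new value 11 > old min -3. Must rescan other elements to find the new min.
Needs rescan: yes

Answer: yes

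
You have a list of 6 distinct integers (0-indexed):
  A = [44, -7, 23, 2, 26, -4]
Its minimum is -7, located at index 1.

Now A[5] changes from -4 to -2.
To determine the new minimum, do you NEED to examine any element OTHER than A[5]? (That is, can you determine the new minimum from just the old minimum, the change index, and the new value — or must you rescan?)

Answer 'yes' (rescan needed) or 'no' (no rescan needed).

Old min = -7 at index 1
Change at index 5: -4 -> -2
Index 5 was NOT the min. New min = min(-7, -2). No rescan of other elements needed.
Needs rescan: no

Answer: no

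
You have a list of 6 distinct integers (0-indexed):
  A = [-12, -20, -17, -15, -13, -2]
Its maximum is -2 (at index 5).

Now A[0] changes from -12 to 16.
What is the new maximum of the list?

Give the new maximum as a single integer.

Old max = -2 (at index 5)
Change: A[0] -12 -> 16
Changed element was NOT the old max.
  New max = max(old_max, new_val) = max(-2, 16) = 16

Answer: 16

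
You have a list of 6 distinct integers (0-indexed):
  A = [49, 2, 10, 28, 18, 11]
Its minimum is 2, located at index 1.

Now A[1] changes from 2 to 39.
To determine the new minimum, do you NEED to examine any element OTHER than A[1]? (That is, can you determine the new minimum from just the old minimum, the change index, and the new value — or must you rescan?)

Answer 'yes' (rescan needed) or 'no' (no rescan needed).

Answer: yes

Derivation:
Old min = 2 at index 1
Change at index 1: 2 -> 39
Index 1 WAS the min and new value 39 > old min 2. Must rescan other elements to find the new min.
Needs rescan: yes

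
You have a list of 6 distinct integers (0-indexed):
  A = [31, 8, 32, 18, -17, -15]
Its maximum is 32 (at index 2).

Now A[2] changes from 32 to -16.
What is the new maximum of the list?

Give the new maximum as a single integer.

Old max = 32 (at index 2)
Change: A[2] 32 -> -16
Changed element WAS the max -> may need rescan.
  Max of remaining elements: 31
  New max = max(-16, 31) = 31

Answer: 31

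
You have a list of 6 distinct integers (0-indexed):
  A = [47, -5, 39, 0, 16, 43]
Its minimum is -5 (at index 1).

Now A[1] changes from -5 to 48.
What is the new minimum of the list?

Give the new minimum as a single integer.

Old min = -5 (at index 1)
Change: A[1] -5 -> 48
Changed element WAS the min. Need to check: is 48 still <= all others?
  Min of remaining elements: 0
  New min = min(48, 0) = 0

Answer: 0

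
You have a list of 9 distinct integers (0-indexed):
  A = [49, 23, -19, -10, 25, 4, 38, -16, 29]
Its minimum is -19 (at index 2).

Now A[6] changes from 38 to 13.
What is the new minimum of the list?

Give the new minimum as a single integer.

Old min = -19 (at index 2)
Change: A[6] 38 -> 13
Changed element was NOT the old min.
  New min = min(old_min, new_val) = min(-19, 13) = -19

Answer: -19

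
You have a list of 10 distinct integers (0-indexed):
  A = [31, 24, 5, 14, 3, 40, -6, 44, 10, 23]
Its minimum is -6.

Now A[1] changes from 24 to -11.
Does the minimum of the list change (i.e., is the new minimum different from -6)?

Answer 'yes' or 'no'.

Old min = -6
Change: A[1] 24 -> -11
Changed element was NOT the min; min changes only if -11 < -6.
New min = -11; changed? yes

Answer: yes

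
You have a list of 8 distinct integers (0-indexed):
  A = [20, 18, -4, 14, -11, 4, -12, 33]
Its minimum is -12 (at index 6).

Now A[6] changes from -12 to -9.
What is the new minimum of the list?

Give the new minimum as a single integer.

Old min = -12 (at index 6)
Change: A[6] -12 -> -9
Changed element WAS the min. Need to check: is -9 still <= all others?
  Min of remaining elements: -11
  New min = min(-9, -11) = -11

Answer: -11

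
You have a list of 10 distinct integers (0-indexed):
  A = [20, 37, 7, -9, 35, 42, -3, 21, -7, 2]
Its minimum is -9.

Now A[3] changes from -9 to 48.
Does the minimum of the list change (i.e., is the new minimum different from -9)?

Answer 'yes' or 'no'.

Answer: yes

Derivation:
Old min = -9
Change: A[3] -9 -> 48
Changed element was the min; new min must be rechecked.
New min = -7; changed? yes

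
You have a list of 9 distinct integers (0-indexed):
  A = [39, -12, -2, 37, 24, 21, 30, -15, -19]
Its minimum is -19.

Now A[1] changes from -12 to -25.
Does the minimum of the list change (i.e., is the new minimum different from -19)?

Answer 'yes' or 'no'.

Old min = -19
Change: A[1] -12 -> -25
Changed element was NOT the min; min changes only if -25 < -19.
New min = -25; changed? yes

Answer: yes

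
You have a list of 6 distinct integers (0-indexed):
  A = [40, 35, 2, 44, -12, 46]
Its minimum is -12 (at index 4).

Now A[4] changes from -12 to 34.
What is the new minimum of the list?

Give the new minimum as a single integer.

Answer: 2

Derivation:
Old min = -12 (at index 4)
Change: A[4] -12 -> 34
Changed element WAS the min. Need to check: is 34 still <= all others?
  Min of remaining elements: 2
  New min = min(34, 2) = 2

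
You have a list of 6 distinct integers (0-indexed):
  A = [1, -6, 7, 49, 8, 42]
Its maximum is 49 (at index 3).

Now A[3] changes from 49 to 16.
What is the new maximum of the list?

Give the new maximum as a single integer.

Answer: 42

Derivation:
Old max = 49 (at index 3)
Change: A[3] 49 -> 16
Changed element WAS the max -> may need rescan.
  Max of remaining elements: 42
  New max = max(16, 42) = 42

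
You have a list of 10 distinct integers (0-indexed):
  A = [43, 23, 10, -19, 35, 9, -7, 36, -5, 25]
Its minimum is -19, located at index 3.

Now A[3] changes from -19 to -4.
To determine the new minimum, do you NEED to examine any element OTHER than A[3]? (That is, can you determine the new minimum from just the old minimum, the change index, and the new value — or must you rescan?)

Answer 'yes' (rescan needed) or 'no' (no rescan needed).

Answer: yes

Derivation:
Old min = -19 at index 3
Change at index 3: -19 -> -4
Index 3 WAS the min and new value -4 > old min -19. Must rescan other elements to find the new min.
Needs rescan: yes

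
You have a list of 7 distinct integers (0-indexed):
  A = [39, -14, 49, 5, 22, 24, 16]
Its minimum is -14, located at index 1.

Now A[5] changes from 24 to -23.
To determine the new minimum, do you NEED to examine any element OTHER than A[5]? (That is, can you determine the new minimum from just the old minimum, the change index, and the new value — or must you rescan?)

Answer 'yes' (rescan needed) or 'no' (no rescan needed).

Answer: no

Derivation:
Old min = -14 at index 1
Change at index 5: 24 -> -23
Index 5 was NOT the min. New min = min(-14, -23). No rescan of other elements needed.
Needs rescan: no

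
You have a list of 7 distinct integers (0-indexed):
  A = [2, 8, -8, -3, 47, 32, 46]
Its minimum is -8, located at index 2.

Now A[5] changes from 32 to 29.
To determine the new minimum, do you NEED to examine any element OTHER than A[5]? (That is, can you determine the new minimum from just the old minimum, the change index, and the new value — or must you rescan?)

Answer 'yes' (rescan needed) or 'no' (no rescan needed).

Old min = -8 at index 2
Change at index 5: 32 -> 29
Index 5 was NOT the min. New min = min(-8, 29). No rescan of other elements needed.
Needs rescan: no

Answer: no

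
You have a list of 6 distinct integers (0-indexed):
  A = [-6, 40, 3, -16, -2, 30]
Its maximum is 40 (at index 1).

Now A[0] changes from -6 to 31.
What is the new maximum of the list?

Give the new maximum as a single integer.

Old max = 40 (at index 1)
Change: A[0] -6 -> 31
Changed element was NOT the old max.
  New max = max(old_max, new_val) = max(40, 31) = 40

Answer: 40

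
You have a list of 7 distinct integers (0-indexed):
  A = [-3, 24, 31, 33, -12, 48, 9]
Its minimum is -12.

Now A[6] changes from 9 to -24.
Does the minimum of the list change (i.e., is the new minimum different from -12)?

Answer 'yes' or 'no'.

Old min = -12
Change: A[6] 9 -> -24
Changed element was NOT the min; min changes only if -24 < -12.
New min = -24; changed? yes

Answer: yes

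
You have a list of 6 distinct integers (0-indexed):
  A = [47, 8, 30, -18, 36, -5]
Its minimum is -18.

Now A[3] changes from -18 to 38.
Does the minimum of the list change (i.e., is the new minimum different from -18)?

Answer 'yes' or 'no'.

Answer: yes

Derivation:
Old min = -18
Change: A[3] -18 -> 38
Changed element was the min; new min must be rechecked.
New min = -5; changed? yes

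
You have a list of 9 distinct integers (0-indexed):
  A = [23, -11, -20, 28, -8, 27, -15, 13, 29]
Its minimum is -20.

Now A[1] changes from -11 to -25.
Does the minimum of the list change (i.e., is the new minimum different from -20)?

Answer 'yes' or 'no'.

Old min = -20
Change: A[1] -11 -> -25
Changed element was NOT the min; min changes only if -25 < -20.
New min = -25; changed? yes

Answer: yes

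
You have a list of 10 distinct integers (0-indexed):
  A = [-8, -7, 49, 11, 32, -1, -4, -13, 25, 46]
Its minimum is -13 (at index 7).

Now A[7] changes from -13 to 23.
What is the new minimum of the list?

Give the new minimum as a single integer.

Old min = -13 (at index 7)
Change: A[7] -13 -> 23
Changed element WAS the min. Need to check: is 23 still <= all others?
  Min of remaining elements: -8
  New min = min(23, -8) = -8

Answer: -8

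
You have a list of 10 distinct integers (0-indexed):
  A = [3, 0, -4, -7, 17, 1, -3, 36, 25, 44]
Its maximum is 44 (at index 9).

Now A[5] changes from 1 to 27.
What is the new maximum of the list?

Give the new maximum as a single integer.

Old max = 44 (at index 9)
Change: A[5] 1 -> 27
Changed element was NOT the old max.
  New max = max(old_max, new_val) = max(44, 27) = 44

Answer: 44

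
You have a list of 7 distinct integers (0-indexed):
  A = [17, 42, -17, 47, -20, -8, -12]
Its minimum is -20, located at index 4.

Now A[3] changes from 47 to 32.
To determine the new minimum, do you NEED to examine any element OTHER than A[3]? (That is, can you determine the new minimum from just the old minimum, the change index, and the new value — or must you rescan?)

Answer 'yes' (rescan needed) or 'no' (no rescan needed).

Answer: no

Derivation:
Old min = -20 at index 4
Change at index 3: 47 -> 32
Index 3 was NOT the min. New min = min(-20, 32). No rescan of other elements needed.
Needs rescan: no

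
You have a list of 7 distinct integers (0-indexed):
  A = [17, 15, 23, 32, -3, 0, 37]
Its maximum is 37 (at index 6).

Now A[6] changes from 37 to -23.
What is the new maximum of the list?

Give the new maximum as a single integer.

Old max = 37 (at index 6)
Change: A[6] 37 -> -23
Changed element WAS the max -> may need rescan.
  Max of remaining elements: 32
  New max = max(-23, 32) = 32

Answer: 32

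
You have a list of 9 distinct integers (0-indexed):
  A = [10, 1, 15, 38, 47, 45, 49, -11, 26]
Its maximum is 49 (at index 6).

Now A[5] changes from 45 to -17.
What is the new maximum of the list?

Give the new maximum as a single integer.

Old max = 49 (at index 6)
Change: A[5] 45 -> -17
Changed element was NOT the old max.
  New max = max(old_max, new_val) = max(49, -17) = 49

Answer: 49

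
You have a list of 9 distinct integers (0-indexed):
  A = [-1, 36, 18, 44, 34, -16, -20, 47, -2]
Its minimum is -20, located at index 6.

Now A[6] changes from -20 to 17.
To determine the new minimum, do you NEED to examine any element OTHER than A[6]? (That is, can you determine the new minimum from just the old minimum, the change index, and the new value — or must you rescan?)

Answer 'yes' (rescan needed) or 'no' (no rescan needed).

Answer: yes

Derivation:
Old min = -20 at index 6
Change at index 6: -20 -> 17
Index 6 WAS the min and new value 17 > old min -20. Must rescan other elements to find the new min.
Needs rescan: yes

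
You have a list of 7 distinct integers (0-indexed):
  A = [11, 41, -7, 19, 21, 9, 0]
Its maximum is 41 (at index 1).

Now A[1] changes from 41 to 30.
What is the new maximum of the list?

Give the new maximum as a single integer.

Answer: 30

Derivation:
Old max = 41 (at index 1)
Change: A[1] 41 -> 30
Changed element WAS the max -> may need rescan.
  Max of remaining elements: 21
  New max = max(30, 21) = 30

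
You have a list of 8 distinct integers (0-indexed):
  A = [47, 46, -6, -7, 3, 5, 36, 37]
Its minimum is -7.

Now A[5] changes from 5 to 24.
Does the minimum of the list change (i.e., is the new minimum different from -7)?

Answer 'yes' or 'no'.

Answer: no

Derivation:
Old min = -7
Change: A[5] 5 -> 24
Changed element was NOT the min; min changes only if 24 < -7.
New min = -7; changed? no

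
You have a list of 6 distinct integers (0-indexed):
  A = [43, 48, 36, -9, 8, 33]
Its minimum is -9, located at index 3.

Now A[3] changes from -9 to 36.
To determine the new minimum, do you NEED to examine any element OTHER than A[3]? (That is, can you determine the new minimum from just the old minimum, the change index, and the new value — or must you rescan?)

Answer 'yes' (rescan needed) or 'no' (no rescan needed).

Answer: yes

Derivation:
Old min = -9 at index 3
Change at index 3: -9 -> 36
Index 3 WAS the min and new value 36 > old min -9. Must rescan other elements to find the new min.
Needs rescan: yes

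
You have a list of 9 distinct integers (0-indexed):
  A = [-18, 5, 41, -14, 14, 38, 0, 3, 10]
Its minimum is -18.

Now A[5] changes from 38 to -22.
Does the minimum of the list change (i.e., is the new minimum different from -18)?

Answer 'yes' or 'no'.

Old min = -18
Change: A[5] 38 -> -22
Changed element was NOT the min; min changes only if -22 < -18.
New min = -22; changed? yes

Answer: yes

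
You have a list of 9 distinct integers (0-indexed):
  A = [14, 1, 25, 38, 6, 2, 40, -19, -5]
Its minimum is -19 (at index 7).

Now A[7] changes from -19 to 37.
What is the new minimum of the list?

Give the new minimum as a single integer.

Answer: -5

Derivation:
Old min = -19 (at index 7)
Change: A[7] -19 -> 37
Changed element WAS the min. Need to check: is 37 still <= all others?
  Min of remaining elements: -5
  New min = min(37, -5) = -5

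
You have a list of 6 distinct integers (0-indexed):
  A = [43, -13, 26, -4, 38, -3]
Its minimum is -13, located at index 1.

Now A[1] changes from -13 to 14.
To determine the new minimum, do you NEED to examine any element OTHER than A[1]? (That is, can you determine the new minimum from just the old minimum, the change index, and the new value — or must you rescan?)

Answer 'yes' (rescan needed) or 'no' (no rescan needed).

Answer: yes

Derivation:
Old min = -13 at index 1
Change at index 1: -13 -> 14
Index 1 WAS the min and new value 14 > old min -13. Must rescan other elements to find the new min.
Needs rescan: yes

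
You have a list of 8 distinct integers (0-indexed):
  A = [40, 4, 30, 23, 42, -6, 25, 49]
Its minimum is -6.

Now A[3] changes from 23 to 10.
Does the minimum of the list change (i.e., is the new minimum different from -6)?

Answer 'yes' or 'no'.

Old min = -6
Change: A[3] 23 -> 10
Changed element was NOT the min; min changes only if 10 < -6.
New min = -6; changed? no

Answer: no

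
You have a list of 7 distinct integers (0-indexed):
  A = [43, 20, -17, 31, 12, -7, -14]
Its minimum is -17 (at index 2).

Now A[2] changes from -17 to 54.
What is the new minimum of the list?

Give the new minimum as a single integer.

Old min = -17 (at index 2)
Change: A[2] -17 -> 54
Changed element WAS the min. Need to check: is 54 still <= all others?
  Min of remaining elements: -14
  New min = min(54, -14) = -14

Answer: -14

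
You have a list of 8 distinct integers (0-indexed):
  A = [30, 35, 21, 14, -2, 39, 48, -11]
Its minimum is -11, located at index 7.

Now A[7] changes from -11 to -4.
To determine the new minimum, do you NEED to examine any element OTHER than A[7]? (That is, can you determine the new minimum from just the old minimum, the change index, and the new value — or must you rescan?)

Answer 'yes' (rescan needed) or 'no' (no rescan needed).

Answer: yes

Derivation:
Old min = -11 at index 7
Change at index 7: -11 -> -4
Index 7 WAS the min and new value -4 > old min -11. Must rescan other elements to find the new min.
Needs rescan: yes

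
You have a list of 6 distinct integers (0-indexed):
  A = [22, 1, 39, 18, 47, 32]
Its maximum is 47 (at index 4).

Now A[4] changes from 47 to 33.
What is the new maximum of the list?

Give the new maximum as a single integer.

Answer: 39

Derivation:
Old max = 47 (at index 4)
Change: A[4] 47 -> 33
Changed element WAS the max -> may need rescan.
  Max of remaining elements: 39
  New max = max(33, 39) = 39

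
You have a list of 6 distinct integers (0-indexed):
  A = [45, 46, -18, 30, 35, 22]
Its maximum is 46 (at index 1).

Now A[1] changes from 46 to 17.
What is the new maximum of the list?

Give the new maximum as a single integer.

Answer: 45

Derivation:
Old max = 46 (at index 1)
Change: A[1] 46 -> 17
Changed element WAS the max -> may need rescan.
  Max of remaining elements: 45
  New max = max(17, 45) = 45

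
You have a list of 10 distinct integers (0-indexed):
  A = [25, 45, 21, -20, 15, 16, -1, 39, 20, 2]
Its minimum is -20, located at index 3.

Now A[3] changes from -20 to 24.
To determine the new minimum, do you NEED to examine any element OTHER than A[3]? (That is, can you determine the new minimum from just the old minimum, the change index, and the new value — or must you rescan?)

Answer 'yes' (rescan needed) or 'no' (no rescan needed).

Old min = -20 at index 3
Change at index 3: -20 -> 24
Index 3 WAS the min and new value 24 > old min -20. Must rescan other elements to find the new min.
Needs rescan: yes

Answer: yes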